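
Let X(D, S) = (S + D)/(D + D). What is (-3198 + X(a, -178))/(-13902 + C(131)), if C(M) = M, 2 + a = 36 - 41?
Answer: 44587/192794 ≈ 0.23127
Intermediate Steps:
a = -7 (a = -2 + (36 - 41) = -2 - 5 = -7)
X(D, S) = (D + S)/(2*D) (X(D, S) = (D + S)/((2*D)) = (D + S)*(1/(2*D)) = (D + S)/(2*D))
(-3198 + X(a, -178))/(-13902 + C(131)) = (-3198 + (1/2)*(-7 - 178)/(-7))/(-13902 + 131) = (-3198 + (1/2)*(-1/7)*(-185))/(-13771) = (-3198 + 185/14)*(-1/13771) = -44587/14*(-1/13771) = 44587/192794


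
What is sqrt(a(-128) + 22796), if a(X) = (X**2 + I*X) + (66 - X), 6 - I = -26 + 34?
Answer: sqrt(39630) ≈ 199.07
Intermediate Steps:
I = -2 (I = 6 - (-26 + 34) = 6 - 1*8 = 6 - 8 = -2)
a(X) = 66 + X**2 - 3*X (a(X) = (X**2 - 2*X) + (66 - X) = 66 + X**2 - 3*X)
sqrt(a(-128) + 22796) = sqrt((66 + (-128)**2 - 3*(-128)) + 22796) = sqrt((66 + 16384 + 384) + 22796) = sqrt(16834 + 22796) = sqrt(39630)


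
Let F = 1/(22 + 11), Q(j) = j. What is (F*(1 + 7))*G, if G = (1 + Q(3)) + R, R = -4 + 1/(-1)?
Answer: -8/33 ≈ -0.24242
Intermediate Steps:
R = -5 (R = -4 - 1 = -5)
G = -1 (G = (1 + 3) - 5 = 4 - 5 = -1)
F = 1/33 ≈ 0.030303
(F*(1 + 7))*G = ((1 + 7)/33)*(-1) = ((1/33)*8)*(-1) = (8/33)*(-1) = -8/33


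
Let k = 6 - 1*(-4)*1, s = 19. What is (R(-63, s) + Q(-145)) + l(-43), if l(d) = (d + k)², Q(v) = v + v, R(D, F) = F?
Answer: 818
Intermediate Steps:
k = 10 (k = 6 + 4*1 = 6 + 4 = 10)
Q(v) = 2*v
l(d) = (10 + d)² (l(d) = (d + 10)² = (10 + d)²)
(R(-63, s) + Q(-145)) + l(-43) = (19 + 2*(-145)) + (10 - 43)² = (19 - 290) + (-33)² = -271 + 1089 = 818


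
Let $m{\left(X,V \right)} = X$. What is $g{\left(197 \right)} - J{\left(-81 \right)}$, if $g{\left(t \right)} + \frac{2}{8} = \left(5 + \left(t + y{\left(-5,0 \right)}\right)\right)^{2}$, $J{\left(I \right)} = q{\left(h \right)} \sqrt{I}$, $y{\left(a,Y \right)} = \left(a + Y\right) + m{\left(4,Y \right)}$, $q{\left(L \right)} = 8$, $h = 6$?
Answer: $\frac{161603}{4} - 72 i \approx 40401.0 - 72.0 i$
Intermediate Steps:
$y{\left(a,Y \right)} = 4 + Y + a$ ($y{\left(a,Y \right)} = \left(a + Y\right) + 4 = \left(Y + a\right) + 4 = 4 + Y + a$)
$J{\left(I \right)} = 8 \sqrt{I}$
$g{\left(t \right)} = - \frac{1}{4} + \left(4 + t\right)^{2}$ ($g{\left(t \right)} = - \frac{1}{4} + \left(5 + \left(t + \left(4 + 0 - 5\right)\right)\right)^{2} = - \frac{1}{4} + \left(5 + \left(t - 1\right)\right)^{2} = - \frac{1}{4} + \left(5 + \left(-1 + t\right)\right)^{2} = - \frac{1}{4} + \left(4 + t\right)^{2}$)
$g{\left(197 \right)} - J{\left(-81 \right)} = \left(- \frac{1}{4} + \left(4 + 197\right)^{2}\right) - 8 \sqrt{-81} = \left(- \frac{1}{4} + 201^{2}\right) - 8 \cdot 9 i = \left(- \frac{1}{4} + 40401\right) - 72 i = \frac{161603}{4} - 72 i$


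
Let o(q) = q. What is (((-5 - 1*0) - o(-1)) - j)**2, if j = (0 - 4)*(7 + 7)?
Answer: 2704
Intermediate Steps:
j = -56 (j = -4*14 = -56)
(((-5 - 1*0) - o(-1)) - j)**2 = (((-5 - 1*0) - 1*(-1)) - 1*(-56))**2 = (((-5 + 0) + 1) + 56)**2 = ((-5 + 1) + 56)**2 = (-4 + 56)**2 = 52**2 = 2704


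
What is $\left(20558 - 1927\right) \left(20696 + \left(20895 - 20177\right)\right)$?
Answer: $398964234$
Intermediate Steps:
$\left(20558 - 1927\right) \left(20696 + \left(20895 - 20177\right)\right) = 18631 \left(20696 + 718\right) = 18631 \cdot 21414 = 398964234$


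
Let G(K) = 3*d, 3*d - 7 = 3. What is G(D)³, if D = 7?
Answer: 1000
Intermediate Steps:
d = 10/3 (d = 7/3 + (⅓)*3 = 7/3 + 1 = 10/3 ≈ 3.3333)
G(K) = 10 (G(K) = 3*(10/3) = 10)
G(D)³ = 10³ = 1000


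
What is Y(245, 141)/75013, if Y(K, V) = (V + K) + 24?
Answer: 410/75013 ≈ 0.0054657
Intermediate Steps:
Y(K, V) = 24 + K + V (Y(K, V) = (K + V) + 24 = 24 + K + V)
Y(245, 141)/75013 = (24 + 245 + 141)/75013 = 410*(1/75013) = 410/75013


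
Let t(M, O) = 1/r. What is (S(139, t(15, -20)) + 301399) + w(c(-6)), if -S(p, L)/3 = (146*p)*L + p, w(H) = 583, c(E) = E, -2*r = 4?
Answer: 332006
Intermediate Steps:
r = -2 (r = -½*4 = -2)
t(M, O) = -½ (t(M, O) = 1/(-2) = -½)
S(p, L) = -3*p - 438*L*p (S(p, L) = -3*((146*p)*L + p) = -3*(146*L*p + p) = -3*(p + 146*L*p) = -3*p - 438*L*p)
(S(139, t(15, -20)) + 301399) + w(c(-6)) = (-3*139*(1 + 146*(-½)) + 301399) + 583 = (-3*139*(1 - 73) + 301399) + 583 = (-3*139*(-72) + 301399) + 583 = (30024 + 301399) + 583 = 331423 + 583 = 332006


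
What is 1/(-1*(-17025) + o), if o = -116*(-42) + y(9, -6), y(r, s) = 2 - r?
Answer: 1/21890 ≈ 4.5683e-5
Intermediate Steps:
o = 4865 (o = -116*(-42) + (2 - 1*9) = 4872 + (2 - 9) = 4872 - 7 = 4865)
1/(-1*(-17025) + o) = 1/(-1*(-17025) + 4865) = 1/(17025 + 4865) = 1/21890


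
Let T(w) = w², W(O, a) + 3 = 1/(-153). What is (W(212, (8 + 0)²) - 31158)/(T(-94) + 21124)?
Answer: -2383817/2291940 ≈ -1.0401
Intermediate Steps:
W(O, a) = -460/153 (W(O, a) = -3 + 1/(-153) = -3 - 1/153 = -460/153)
(W(212, (8 + 0)²) - 31158)/(T(-94) + 21124) = (-460/153 - 31158)/((-94)² + 21124) = -4767634/(153*(8836 + 21124)) = -4767634/153/29960 = -4767634/153*1/29960 = -2383817/2291940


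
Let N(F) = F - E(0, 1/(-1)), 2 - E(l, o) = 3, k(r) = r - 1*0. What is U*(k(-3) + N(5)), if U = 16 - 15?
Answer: 3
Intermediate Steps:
k(r) = r (k(r) = r + 0 = r)
E(l, o) = -1 (E(l, o) = 2 - 1*3 = 2 - 3 = -1)
N(F) = 1 + F (N(F) = F - 1*(-1) = F + 1 = 1 + F)
U = 1
U*(k(-3) + N(5)) = 1*(-3 + (1 + 5)) = 1*(-3 + 6) = 1*3 = 3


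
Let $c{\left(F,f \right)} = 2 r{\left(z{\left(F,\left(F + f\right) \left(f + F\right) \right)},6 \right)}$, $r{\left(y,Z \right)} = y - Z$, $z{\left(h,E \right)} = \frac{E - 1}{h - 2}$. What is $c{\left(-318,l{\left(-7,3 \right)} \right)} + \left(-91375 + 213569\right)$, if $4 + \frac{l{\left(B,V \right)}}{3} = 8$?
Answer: $\frac{3891097}{32} \approx 1.216 \cdot 10^{5}$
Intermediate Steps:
$z{\left(h,E \right)} = \frac{-1 + E}{-2 + h}$
$l{\left(B,V \right)} = 12$ ($l{\left(B,V \right)} = -12 + 3 \cdot 8 = -12 + 24 = 12$)
$c{\left(F,f \right)} = -12 + \frac{2 \left(-1 + \left(F + f\right)^{2}\right)}{-2 + F}$ ($c{\left(F,f \right)} = 2 \left(\frac{-1 + \left(F + f\right) \left(f + F\right)}{-2 + F} - 6\right) = 2 \left(\frac{-1 + \left(F + f\right) \left(F + f\right)}{-2 + F} - 6\right) = 2 \left(\frac{-1 + \left(F + f\right)^{2}}{-2 + F} - 6\right) = 2 \left(-6 + \frac{-1 + \left(F + f\right)^{2}}{-2 + F}\right) = -12 + \frac{2 \left(-1 + \left(F + f\right)^{2}\right)}{-2 + F}$)
$c{\left(-318,l{\left(-7,3 \right)} \right)} + \left(-91375 + 213569\right) = \frac{2 \left(11 + \left(-318\right)^{2} + 12^{2} - -1908 + 2 \left(-318\right) 12\right)}{-2 - 318} + \left(-91375 + 213569\right) = \frac{2 \left(11 + 101124 + 144 + 1908 - 7632\right)}{-320} + 122194 = 2 \left(- \frac{1}{320}\right) 95555 + 122194 = - \frac{19111}{32} + 122194 = \frac{3891097}{32}$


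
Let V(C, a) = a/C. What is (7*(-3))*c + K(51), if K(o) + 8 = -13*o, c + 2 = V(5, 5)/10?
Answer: -6311/10 ≈ -631.10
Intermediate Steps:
c = -19/10 (c = -2 + (5/5)/10 = -2 + (5*(⅕))*(⅒) = -2 + 1*(⅒) = -2 + ⅒ = -19/10 ≈ -1.9000)
K(o) = -8 - 13*o
(7*(-3))*c + K(51) = (7*(-3))*(-19/10) + (-8 - 13*51) = -21*(-19/10) + (-8 - 663) = 399/10 - 671 = -6311/10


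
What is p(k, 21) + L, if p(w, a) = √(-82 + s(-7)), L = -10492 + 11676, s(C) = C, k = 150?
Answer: 1184 + I*√89 ≈ 1184.0 + 9.434*I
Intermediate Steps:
L = 1184
p(w, a) = I*√89 (p(w, a) = √(-82 - 7) = √(-89) = I*√89)
p(k, 21) + L = I*√89 + 1184 = 1184 + I*√89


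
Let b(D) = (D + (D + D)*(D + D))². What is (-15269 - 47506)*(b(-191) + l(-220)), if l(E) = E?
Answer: -1333222171256475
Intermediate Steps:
b(D) = (D + 4*D²)² (b(D) = (D + (2*D)*(2*D))² = (D + 4*D²)²)
(-15269 - 47506)*(b(-191) + l(-220)) = (-15269 - 47506)*((-191)²*(1 + 4*(-191))² - 220) = -62775*(36481*(1 - 764)² - 220) = -62775*(36481*(-763)² - 220) = -62775*(36481*582169 - 220) = -62775*(21238107289 - 220) = -62775*21238107069 = -1333222171256475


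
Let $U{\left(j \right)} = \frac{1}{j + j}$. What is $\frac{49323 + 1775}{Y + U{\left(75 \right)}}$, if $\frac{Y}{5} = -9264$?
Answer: $- \frac{7664700}{6947999} \approx -1.1032$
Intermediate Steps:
$Y = -46320$ ($Y = 5 \left(-9264\right) = -46320$)
$U{\left(j \right)} = \frac{1}{2 j}$
$\frac{49323 + 1775}{Y + U{\left(75 \right)}} = \frac{49323 + 1775}{-46320 + \frac{1}{2 \cdot 75}} = \frac{51098}{-46320 + \frac{1}{2} \cdot \frac{1}{75}} = \frac{51098}{-46320 + \frac{1}{150}} = \frac{51098}{- \frac{6947999}{150}} = 51098 \left(- \frac{150}{6947999}\right) = - \frac{7664700}{6947999}$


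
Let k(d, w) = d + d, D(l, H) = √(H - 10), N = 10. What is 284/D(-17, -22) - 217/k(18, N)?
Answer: -217/36 - 71*I*√2/2 ≈ -6.0278 - 50.205*I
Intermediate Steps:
D(l, H) = √(-10 + H)
k(d, w) = 2*d
284/D(-17, -22) - 217/k(18, N) = 284/(√(-10 - 22)) - 217/(2*18) = 284/(√(-32)) - 217/36 = 284/((4*I*√2)) - 217*1/36 = 284*(-I*√2/8) - 217/36 = -71*I*√2/2 - 217/36 = -217/36 - 71*I*√2/2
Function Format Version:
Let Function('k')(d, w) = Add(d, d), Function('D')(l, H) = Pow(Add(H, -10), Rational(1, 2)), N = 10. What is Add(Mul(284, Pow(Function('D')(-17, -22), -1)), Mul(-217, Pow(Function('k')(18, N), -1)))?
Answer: Add(Rational(-217, 36), Mul(Rational(-71, 2), I, Pow(2, Rational(1, 2)))) ≈ Add(-6.0278, Mul(-50.205, I))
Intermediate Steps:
Function('D')(l, H) = Pow(Add(-10, H), Rational(1, 2))
Function('k')(d, w) = Mul(2, d)
Add(Mul(284, Pow(Function('D')(-17, -22), -1)), Mul(-217, Pow(Function('k')(18, N), -1))) = Add(Mul(284, Pow(Pow(Add(-10, -22), Rational(1, 2)), -1)), Mul(-217, Pow(Mul(2, 18), -1))) = Add(Mul(284, Pow(Pow(-32, Rational(1, 2)), -1)), Mul(-217, Pow(36, -1))) = Add(Mul(284, Pow(Mul(4, I, Pow(2, Rational(1, 2))), -1)), Mul(-217, Rational(1, 36))) = Add(Mul(284, Mul(Rational(-1, 8), I, Pow(2, Rational(1, 2)))), Rational(-217, 36)) = Add(Mul(Rational(-71, 2), I, Pow(2, Rational(1, 2))), Rational(-217, 36)) = Add(Rational(-217, 36), Mul(Rational(-71, 2), I, Pow(2, Rational(1, 2))))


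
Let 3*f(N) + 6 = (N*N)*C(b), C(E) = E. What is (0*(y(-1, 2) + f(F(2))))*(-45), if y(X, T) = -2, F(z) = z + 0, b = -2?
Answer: 0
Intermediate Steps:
F(z) = z
f(N) = -2 - 2*N**2/3 (f(N) = -2 + ((N*N)*(-2))/3 = -2 + (N**2*(-2))/3 = -2 + (-2*N**2)/3 = -2 - 2*N**2/3)
(0*(y(-1, 2) + f(F(2))))*(-45) = (0*(-2 + (-2 - 2/3*2**2)))*(-45) = (0*(-2 + (-2 - 2/3*4)))*(-45) = (0*(-2 + (-2 - 8/3)))*(-45) = (0*(-2 - 14/3))*(-45) = (0*(-20/3))*(-45) = 0*(-45) = 0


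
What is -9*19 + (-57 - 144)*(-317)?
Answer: 63546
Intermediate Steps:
-9*19 + (-57 - 144)*(-317) = -171 - 201*(-317) = -171 + 63717 = 63546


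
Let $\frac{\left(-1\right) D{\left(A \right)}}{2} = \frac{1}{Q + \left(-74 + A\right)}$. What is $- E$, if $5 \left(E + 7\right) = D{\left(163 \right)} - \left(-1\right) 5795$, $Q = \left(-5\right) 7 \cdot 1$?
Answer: $- \frac{155519}{135} \approx -1152.0$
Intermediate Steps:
$Q = -35$ ($Q = \left(-35\right) 1 = -35$)
$D{\left(A \right)} = - \frac{2}{-109 + A}$ ($D{\left(A \right)} = - \frac{2}{-35 + \left(-74 + A\right)} = - \frac{2}{-109 + A}$)
$E = \frac{155519}{135}$ ($E = -7 + \frac{- \frac{2}{-109 + 163} - \left(-1\right) 5795}{5} = -7 + \frac{- \frac{2}{54} - -5795}{5} = -7 + \frac{\left(-2\right) \frac{1}{54} + 5795}{5} = -7 + \frac{- \frac{1}{27} + 5795}{5} = -7 + \frac{1}{5} \cdot \frac{156464}{27} = -7 + \frac{156464}{135} = \frac{155519}{135} \approx 1152.0$)
$- E = \left(-1\right) \frac{155519}{135} = - \frac{155519}{135}$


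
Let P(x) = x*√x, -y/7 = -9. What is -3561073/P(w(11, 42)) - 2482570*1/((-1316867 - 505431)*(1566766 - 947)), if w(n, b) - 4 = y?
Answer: 1241285/1426694416031 - 3561073*√67/4489 ≈ -6493.4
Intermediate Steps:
y = 63 (y = -7*(-9) = 63)
w(n, b) = 67 (w(n, b) = 4 + 63 = 67)
P(x) = x^(3/2)
-3561073/P(w(11, 42)) - 2482570*1/((-1316867 - 505431)*(1566766 - 947)) = -3561073*√67/4489 - 2482570*1/((-1316867 - 505431)*(1566766 - 947)) = -3561073*√67/4489 - 2482570/(1565819*(-1822298)) = -3561073*√67/4489 - 2482570/(-2853388832062) = -3561073*√67/4489 - 2482570*(-1/2853388832062) = -3561073*√67/4489 + 1241285/1426694416031 = 1241285/1426694416031 - 3561073*√67/4489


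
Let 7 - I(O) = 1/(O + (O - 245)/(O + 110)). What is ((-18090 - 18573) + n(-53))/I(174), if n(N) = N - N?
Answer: -25480785/4861 ≈ -5241.9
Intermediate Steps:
n(N) = 0
I(O) = 7 - 1/(O + (-245 + O)/(110 + O)) (I(O) = 7 - 1/(O + (O - 245)/(O + 110)) = 7 - 1/(O + (-245 + O)/(110 + O)))
((-18090 - 18573) + n(-53))/I(174) = ((-18090 - 18573) + 0)/(((-1825 + 7*174² + 776*174)/(-245 + 174² + 111*174))) = (-36663 + 0)/(((-1825 + 7*30276 + 135024)/(-245 + 30276 + 19314))) = -36663*49345/(-1825 + 211932 + 135024) = -36663/((1/49345)*345131) = -36663/4861/695 = -36663*695/4861 = -25480785/4861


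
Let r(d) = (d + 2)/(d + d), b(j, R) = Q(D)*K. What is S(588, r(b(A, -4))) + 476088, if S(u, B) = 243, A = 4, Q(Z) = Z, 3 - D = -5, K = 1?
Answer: 476331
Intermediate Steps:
D = 8 (D = 3 - 1*(-5) = 3 + 5 = 8)
b(j, R) = 8 (b(j, R) = 8*1 = 8)
r(d) = (2 + d)/(2*d) (r(d) = (2 + d)/((2*d)) = (2 + d)*(1/(2*d)) = (2 + d)/(2*d))
S(588, r(b(A, -4))) + 476088 = 243 + 476088 = 476331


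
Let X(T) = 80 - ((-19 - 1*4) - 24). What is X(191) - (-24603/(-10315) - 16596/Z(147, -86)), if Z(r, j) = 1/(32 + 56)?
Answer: 15065806522/10315 ≈ 1.4606e+6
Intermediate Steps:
Z(r, j) = 1/88
X(T) = 127 (X(T) = 80 - ((-19 - 4) - 24) = 80 - (-23 - 24) = 80 - 1*(-47) = 80 + 47 = 127)
X(191) - (-24603/(-10315) - 16596/Z(147, -86)) = 127 - (-24603/(-10315) - 16596/1/88) = 127 - (-24603*(-1/10315) - 16596*88) = 127 - (24603/10315 - 1460448) = 127 - 1*(-15064496517/10315) = 127 + 15064496517/10315 = 15065806522/10315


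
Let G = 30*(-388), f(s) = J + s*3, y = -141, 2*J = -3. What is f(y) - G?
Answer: 22431/2 ≈ 11216.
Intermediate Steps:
J = -3/2 (J = (½)*(-3) = -3/2 ≈ -1.5000)
f(s) = -3/2 + 3*s (f(s) = -3/2 + s*3 = -3/2 + 3*s)
G = -11640
f(y) - G = (-3/2 + 3*(-141)) - 1*(-11640) = (-3/2 - 423) + 11640 = -849/2 + 11640 = 22431/2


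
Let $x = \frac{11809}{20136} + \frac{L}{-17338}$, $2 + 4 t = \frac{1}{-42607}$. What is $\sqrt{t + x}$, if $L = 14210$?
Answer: $\frac{i \sqrt{10138362682075325108131866}}{3718717315644} \approx 0.85623 i$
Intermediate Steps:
$t = - \frac{85215}{170428}$ ($t = - \frac{1}{2} + \frac{1}{4 \left(-42607\right)} = - \frac{1}{2} + \frac{1}{4} \left(- \frac{1}{42607}\right) = - \frac{1}{2} - \frac{1}{170428} = - \frac{85215}{170428} \approx -0.50001$)
$x = - \frac{40694059}{174558984}$ ($x = \frac{11809}{20136} + \frac{14210}{-17338} = 11809 \cdot \frac{1}{20136} + 14210 \left(- \frac{1}{17338}\right) = \frac{11809}{20136} - \frac{7105}{8669} = - \frac{40694059}{174558984} \approx -0.23312$)
$\sqrt{t + x} = \sqrt{- \frac{85215}{170428} - \frac{40694059}{174558984}} = \sqrt{- \frac{5452612727203}{7437434631288}} = \frac{i \sqrt{10138362682075325108131866}}{3718717315644}$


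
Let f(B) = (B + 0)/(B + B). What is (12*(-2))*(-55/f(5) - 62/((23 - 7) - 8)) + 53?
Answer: 2879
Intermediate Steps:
f(B) = 1/2 (f(B) = B/((2*B)) = B*(1/(2*B)) = 1/2)
(12*(-2))*(-55/f(5) - 62/((23 - 7) - 8)) + 53 = (12*(-2))*(-55/1/2 - 62/((23 - 7) - 8)) + 53 = -24*(-55*2 - 62/(16 - 8)) + 53 = -24*(-110 - 62/8) + 53 = -24*(-110 - 62*1/8) + 53 = -24*(-110 - 31/4) + 53 = -24*(-471/4) + 53 = 2826 + 53 = 2879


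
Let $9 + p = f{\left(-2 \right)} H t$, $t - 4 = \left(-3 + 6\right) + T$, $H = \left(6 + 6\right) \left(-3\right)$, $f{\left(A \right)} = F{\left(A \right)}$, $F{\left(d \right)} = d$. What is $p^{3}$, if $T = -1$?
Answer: $75686967$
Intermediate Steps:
$f{\left(A \right)} = A$
$H = -36$ ($H = 12 \left(-3\right) = -36$)
$t = 6$ ($t = 4 + \left(\left(-3 + 6\right) - 1\right) = 4 + \left(3 - 1\right) = 4 + 2 = 6$)
$p = 423$ ($p = -9 + \left(-2\right) \left(-36\right) 6 = -9 + 72 \cdot 6 = -9 + 432 = 423$)
$p^{3} = 423^{3} = 75686967$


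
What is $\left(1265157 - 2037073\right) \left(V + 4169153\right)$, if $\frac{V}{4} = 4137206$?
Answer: $-15992537933932$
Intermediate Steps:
$V = 16548824$ ($V = 4 \cdot 4137206 = 16548824$)
$\left(1265157 - 2037073\right) \left(V + 4169153\right) = \left(1265157 - 2037073\right) \left(16548824 + 4169153\right) = \left(-771916\right) 20717977 = -15992537933932$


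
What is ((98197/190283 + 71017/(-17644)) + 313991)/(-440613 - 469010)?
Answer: -1054166924208789/3053925737143996 ≈ -0.34518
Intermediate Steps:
((98197/190283 + 71017/(-17644)) + 313991)/(-440613 - 469010) = ((98197*(1/190283) + 71017*(-1/17644)) + 313991)/(-909623) = ((98197/190283 - 71017/17644) + 313991)*(-1/909623) = (-11780739943/3357353252 + 313991)*(-1/909623) = (1054166924208789/3357353252)*(-1/909623) = -1054166924208789/3053925737143996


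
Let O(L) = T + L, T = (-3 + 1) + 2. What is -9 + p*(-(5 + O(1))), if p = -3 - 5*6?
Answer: 189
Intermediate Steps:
T = 0 (T = -2 + 2 = 0)
O(L) = L (O(L) = 0 + L = L)
p = -33 (p = -3 - 30 = -33)
-9 + p*(-(5 + O(1))) = -9 - (-33)*(5 + 1) = -9 - (-33)*6 = -9 - 33*(-6) = -9 + 198 = 189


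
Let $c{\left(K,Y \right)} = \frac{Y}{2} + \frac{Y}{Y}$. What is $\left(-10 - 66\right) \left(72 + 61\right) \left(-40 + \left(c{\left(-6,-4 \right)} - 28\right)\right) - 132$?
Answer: $697320$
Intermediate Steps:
$c{\left(K,Y \right)} = 1 + \frac{Y}{2}$ ($c{\left(K,Y \right)} = Y \frac{1}{2} + 1 = \frac{Y}{2} + 1 = 1 + \frac{Y}{2}$)
$\left(-10 - 66\right) \left(72 + 61\right) \left(-40 + \left(c{\left(-6,-4 \right)} - 28\right)\right) - 132 = \left(-10 - 66\right) \left(72 + 61\right) \left(-40 + \left(\left(1 + \frac{1}{2} \left(-4\right)\right) - 28\right)\right) - 132 = \left(-10 - 66\right) 133 \left(-40 + \left(\left(1 - 2\right) - 28\right)\right) - 132 = - 76 \cdot 133 \left(-40 - 29\right) - 132 = - 76 \cdot 133 \left(-69\right) - 132 = \left(-76\right) \left(-9177\right) - 132 = 697452 - 132 = 697320$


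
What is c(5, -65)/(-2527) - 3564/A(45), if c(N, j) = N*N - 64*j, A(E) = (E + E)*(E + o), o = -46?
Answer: 479421/12635 ≈ 37.944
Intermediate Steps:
A(E) = 2*E*(-46 + E) (A(E) = (E + E)*(E - 46) = (2*E)*(-46 + E) = 2*E*(-46 + E))
c(N, j) = N² - 64*j
c(5, -65)/(-2527) - 3564/A(45) = (5² - 64*(-65))/(-2527) - 3564*1/(90*(-46 + 45)) = (25 + 4160)*(-1/2527) - 3564/(2*45*(-1)) = 4185*(-1/2527) - 3564/(-90) = -4185/2527 - 3564*(-1/90) = -4185/2527 + 198/5 = 479421/12635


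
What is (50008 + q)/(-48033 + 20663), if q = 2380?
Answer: -3742/1955 ≈ -1.9141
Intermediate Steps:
(50008 + q)/(-48033 + 20663) = (50008 + 2380)/(-48033 + 20663) = 52388/(-27370) = 52388*(-1/27370) = -3742/1955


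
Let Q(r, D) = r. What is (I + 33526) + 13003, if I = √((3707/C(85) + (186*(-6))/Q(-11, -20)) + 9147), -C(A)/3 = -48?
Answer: 46529 + √161593619/132 ≈ 46625.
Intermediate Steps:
C(A) = 144 (C(A) = -3*(-48) = 144)
I = √161593619/132 (I = √((3707/144 + (186*(-6))/(-11)) + 9147) = √((3707*(1/144) - 1116*(-1/11)) + 9147) = √((3707/144 + 1116/11) + 9147) = √(201481/1584 + 9147) = √(14690329/1584) = √161593619/132 ≈ 96.303)
(I + 33526) + 13003 = (√161593619/132 + 33526) + 13003 = (33526 + √161593619/132) + 13003 = 46529 + √161593619/132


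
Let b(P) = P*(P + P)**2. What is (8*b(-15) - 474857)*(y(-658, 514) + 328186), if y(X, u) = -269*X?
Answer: -294452362116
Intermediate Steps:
b(P) = 4*P**3 (b(P) = P*(2*P)**2 = P*(4*P**2) = 4*P**3)
(8*b(-15) - 474857)*(y(-658, 514) + 328186) = (8*(4*(-15)**3) - 474857)*(-269*(-658) + 328186) = (8*(4*(-3375)) - 474857)*(177002 + 328186) = (8*(-13500) - 474857)*505188 = (-108000 - 474857)*505188 = -582857*505188 = -294452362116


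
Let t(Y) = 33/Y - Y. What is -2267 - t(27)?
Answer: -20171/9 ≈ -2241.2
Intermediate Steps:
t(Y) = -Y + 33/Y
-2267 - t(27) = -2267 - (-1*27 + 33/27) = -2267 - (-27 + 33*(1/27)) = -2267 - (-27 + 11/9) = -2267 - 1*(-232/9) = -2267 + 232/9 = -20171/9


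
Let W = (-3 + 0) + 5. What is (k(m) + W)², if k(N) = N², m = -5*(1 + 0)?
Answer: 729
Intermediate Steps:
W = 2 (W = -3 + 5 = 2)
m = -5 (m = -5*1 = -5)
(k(m) + W)² = ((-5)² + 2)² = (25 + 2)² = 27² = 729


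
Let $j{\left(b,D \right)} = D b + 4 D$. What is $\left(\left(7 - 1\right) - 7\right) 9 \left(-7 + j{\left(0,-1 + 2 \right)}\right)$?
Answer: $27$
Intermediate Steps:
$j{\left(b,D \right)} = 4 D + D b$
$\left(\left(7 - 1\right) - 7\right) 9 \left(-7 + j{\left(0,-1 + 2 \right)}\right) = \left(\left(7 - 1\right) - 7\right) 9 \left(-7 + \left(-1 + 2\right) \left(4 + 0\right)\right) = \left(6 - 7\right) 9 \left(-7 + 1 \cdot 4\right) = \left(-1\right) 9 \left(-7 + 4\right) = \left(-9\right) \left(-3\right) = 27$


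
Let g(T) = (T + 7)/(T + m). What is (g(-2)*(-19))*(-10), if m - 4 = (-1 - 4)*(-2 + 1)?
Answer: 950/7 ≈ 135.71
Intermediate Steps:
m = 9 (m = 4 + (-1 - 4)*(-2 + 1) = 4 - 5*(-1) = 4 + 5 = 9)
g(T) = (7 + T)/(9 + T) (g(T) = (T + 7)/(T + 9) = (7 + T)/(9 + T))
(g(-2)*(-19))*(-10) = (((7 - 2)/(9 - 2))*(-19))*(-10) = ((5/7)*(-19))*(-10) = -95/7*(-10) = 950/7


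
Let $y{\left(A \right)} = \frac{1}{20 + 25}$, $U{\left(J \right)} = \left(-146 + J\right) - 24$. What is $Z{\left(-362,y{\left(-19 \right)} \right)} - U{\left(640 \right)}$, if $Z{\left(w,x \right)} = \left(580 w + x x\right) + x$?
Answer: $- \frac{426120704}{2025} \approx -2.1043 \cdot 10^{5}$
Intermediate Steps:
$U{\left(J \right)} = -170 + J$
$y{\left(A \right)} = \frac{1}{45}$
$Z{\left(w,x \right)} = x + x^{2} + 580 w$ ($Z{\left(w,x \right)} = \left(580 w + x^{2}\right) + x = \left(x^{2} + 580 w\right) + x = x + x^{2} + 580 w$)
$Z{\left(-362,y{\left(-19 \right)} \right)} - U{\left(640 \right)} = \left(\frac{1}{45} + \left(\frac{1}{45}\right)^{2} + 580 \left(-362\right)\right) - \left(-170 + 640\right) = \left(\frac{1}{45} + \frac{1}{2025} - 209960\right) - 470 = - \frac{425168954}{2025} - 470 = - \frac{426120704}{2025}$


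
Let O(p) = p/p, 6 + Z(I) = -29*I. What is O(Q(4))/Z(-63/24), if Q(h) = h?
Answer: 8/561 ≈ 0.014260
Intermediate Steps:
Z(I) = -6 - 29*I
O(p) = 1
O(Q(4))/Z(-63/24) = 1/(-6 - (-1827)/24) = 1/(-6 - 29*(-21/8)) = 1/(-6 + 609/8) = 1/(561/8) = 1*(8/561) = 8/561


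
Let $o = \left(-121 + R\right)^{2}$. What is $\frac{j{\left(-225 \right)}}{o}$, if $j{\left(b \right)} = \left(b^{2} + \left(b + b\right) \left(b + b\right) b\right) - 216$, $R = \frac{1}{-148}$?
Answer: $- \frac{996896841264}{320732281} \approx -3108.2$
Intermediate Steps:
$R = - \frac{1}{148} \approx -0.0067568$
$o = \frac{320732281}{21904}$ ($o = \left(-121 - \frac{1}{148}\right)^{2} = \left(- \frac{17909}{148}\right)^{2} = \frac{320732281}{21904} \approx 14643.0$)
$j{\left(b \right)} = -216 + b^{2} + 4 b^{3}$ ($j{\left(b \right)} = \left(b^{2} + 2 b 2 b b\right) - 216 = \left(b^{2} + 4 b^{2} b\right) - 216 = \left(b^{2} + 4 b^{3}\right) - 216 = -216 + b^{2} + 4 b^{3}$)
$\frac{j{\left(-225 \right)}}{o} = \frac{-216 + \left(-225\right)^{2} + 4 \left(-225\right)^{3}}{\frac{320732281}{21904}} = \left(-216 + 50625 + 4 \left(-11390625\right)\right) \frac{21904}{320732281} = \left(-216 + 50625 - 45562500\right) \frac{21904}{320732281} = \left(-45512091\right) \frac{21904}{320732281} = - \frac{996896841264}{320732281}$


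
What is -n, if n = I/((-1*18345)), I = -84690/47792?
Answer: -2823/29224808 ≈ -9.6596e-5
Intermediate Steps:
I = -42345/23896 (I = -84690*1/47792 = -42345/23896 ≈ -1.7721)
n = 2823/29224808 (n = -42345/(23896*((-1*18345))) = -42345/23896/(-18345) = -42345/23896*(-1/18345) = 2823/29224808 ≈ 9.6596e-5)
-n = -1*2823/29224808 = -2823/29224808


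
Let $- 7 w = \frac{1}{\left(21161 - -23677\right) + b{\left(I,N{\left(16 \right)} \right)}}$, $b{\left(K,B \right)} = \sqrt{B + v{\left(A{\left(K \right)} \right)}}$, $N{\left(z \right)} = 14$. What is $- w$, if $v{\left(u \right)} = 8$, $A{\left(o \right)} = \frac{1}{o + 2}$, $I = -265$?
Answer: $\frac{22419}{7036561777} - \frac{\sqrt{22}}{14073123554} \approx 3.1857 \cdot 10^{-6}$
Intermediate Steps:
$A{\left(o \right)} = \frac{1}{2 + o}$
$b{\left(K,B \right)} = \sqrt{8 + B}$ ($b{\left(K,B \right)} = \sqrt{B + 8} = \sqrt{8 + B}$)
$w = - \frac{1}{7 \left(44838 + \sqrt{22}\right)}$ ($w = - \frac{1}{7 \left(\left(21161 - -23677\right) + \sqrt{8 + 14}\right)} = - \frac{1}{7 \left(\left(21161 + 23677\right) + \sqrt{22}\right)} = - \frac{1}{7 \left(44838 + \sqrt{22}\right)} \approx -3.1857 \cdot 10^{-6}$)
$- w = - (- \frac{22419}{7036561777} + \frac{\sqrt{22}}{14073123554}) = \frac{22419}{7036561777} - \frac{\sqrt{22}}{14073123554}$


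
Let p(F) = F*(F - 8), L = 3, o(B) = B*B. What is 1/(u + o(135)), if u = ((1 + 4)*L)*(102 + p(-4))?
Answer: 1/20475 ≈ 4.8840e-5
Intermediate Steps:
o(B) = B²
p(F) = F*(-8 + F)
u = 2250 (u = ((1 + 4)*3)*(102 - 4*(-8 - 4)) = (5*3)*(102 - 4*(-12)) = 15*(102 + 48) = 15*150 = 2250)
1/(u + o(135)) = 1/(2250 + 135²) = 1/(2250 + 18225) = 1/20475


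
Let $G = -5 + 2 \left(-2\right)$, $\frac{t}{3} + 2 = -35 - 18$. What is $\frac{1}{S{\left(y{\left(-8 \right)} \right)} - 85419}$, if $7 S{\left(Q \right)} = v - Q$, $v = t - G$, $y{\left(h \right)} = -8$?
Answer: $- \frac{7}{598081} \approx -1.1704 \cdot 10^{-5}$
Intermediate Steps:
$t = -165$ ($t = -6 + 3 \left(-35 - 18\right) = -6 + 3 \left(-53\right) = -6 - 159 = -165$)
$G = -9$ ($G = -5 - 4 = -9$)
$v = -156$ ($v = -165 - -9 = -165 + 9 = -156$)
$S{\left(Q \right)} = - \frac{156}{7} - \frac{Q}{7}$ ($S{\left(Q \right)} = \frac{-156 - Q}{7} = - \frac{156}{7} - \frac{Q}{7}$)
$\frac{1}{S{\left(y{\left(-8 \right)} \right)} - 85419} = \frac{1}{\left(- \frac{156}{7} - - \frac{8}{7}\right) - 85419} = \frac{1}{\left(- \frac{156}{7} + \frac{8}{7}\right) - 85419} = \frac{1}{- \frac{148}{7} - 85419} = \frac{1}{- \frac{598081}{7}} = - \frac{7}{598081}$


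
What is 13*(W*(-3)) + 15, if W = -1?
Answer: 54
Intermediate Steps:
13*(W*(-3)) + 15 = 13*(-1*(-3)) + 15 = 13*3 + 15 = 39 + 15 = 54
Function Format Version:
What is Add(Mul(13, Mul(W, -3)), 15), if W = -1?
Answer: 54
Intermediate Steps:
Add(Mul(13, Mul(W, -3)), 15) = Add(Mul(13, Mul(-1, -3)), 15) = Add(Mul(13, 3), 15) = Add(39, 15) = 54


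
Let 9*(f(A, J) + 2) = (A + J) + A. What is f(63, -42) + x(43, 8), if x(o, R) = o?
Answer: 151/3 ≈ 50.333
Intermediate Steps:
f(A, J) = -2 + J/9 + 2*A/9 (f(A, J) = -2 + ((A + J) + A)/9 = -2 + (J + 2*A)/9 = -2 + (J/9 + 2*A/9) = -2 + J/9 + 2*A/9)
f(63, -42) + x(43, 8) = (-2 + (1/9)*(-42) + (2/9)*63) + 43 = (-2 - 14/3 + 14) + 43 = 22/3 + 43 = 151/3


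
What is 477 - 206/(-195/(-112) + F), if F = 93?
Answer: 5038375/10611 ≈ 474.83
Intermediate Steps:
477 - 206/(-195/(-112) + F) = 477 - 206/(-195/(-112) + 93) = 477 - 206/(-195*(-1/112) + 93) = 477 - 206/(195/112 + 93) = 477 - 206/(10611/112) = 477 + (112/10611)*(-206) = 477 - 23072/10611 = 5038375/10611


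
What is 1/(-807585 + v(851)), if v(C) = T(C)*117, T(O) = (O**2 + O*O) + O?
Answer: 1/168755016 ≈ 5.9257e-9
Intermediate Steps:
T(O) = O + 2*O**2 (T(O) = (O**2 + O**2) + O = 2*O**2 + O = O + 2*O**2)
v(C) = 117*C*(1 + 2*C) (v(C) = (C*(1 + 2*C))*117 = 117*C*(1 + 2*C))
1/(-807585 + v(851)) = 1/(-807585 + 117*851*(1 + 2*851)) = 1/(-807585 + 117*851*(1 + 1702)) = 1/(-807585 + 117*851*1703) = 1/(-807585 + 169562601) = 1/168755016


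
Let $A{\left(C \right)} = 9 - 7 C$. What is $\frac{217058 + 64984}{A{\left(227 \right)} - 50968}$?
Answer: $- \frac{47007}{8758} \approx -5.3673$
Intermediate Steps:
$\frac{217058 + 64984}{A{\left(227 \right)} - 50968} = \frac{217058 + 64984}{\left(9 - 1589\right) - 50968} = \frac{282042}{\left(9 - 1589\right) - 50968} = \frac{282042}{-1580 - 50968} = \frac{282042}{-52548} = 282042 \left(- \frac{1}{52548}\right) = - \frac{47007}{8758}$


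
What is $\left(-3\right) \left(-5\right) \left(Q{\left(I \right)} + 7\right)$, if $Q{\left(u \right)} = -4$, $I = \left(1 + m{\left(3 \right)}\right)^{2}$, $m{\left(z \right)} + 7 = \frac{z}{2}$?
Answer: $45$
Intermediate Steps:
$m{\left(z \right)} = -7 + \frac{z}{2}$
$I = \frac{81}{4}$ ($I = \left(1 + \left(-7 + \frac{1}{2} \cdot 3\right)\right)^{2} = \left(1 + \left(-7 + \frac{3}{2}\right)\right)^{2} = \left(1 - \frac{11}{2}\right)^{2} = \left(- \frac{9}{2}\right)^{2} = \frac{81}{4} \approx 20.25$)
$\left(-3\right) \left(-5\right) \left(Q{\left(I \right)} + 7\right) = \left(-3\right) \left(-5\right) \left(-4 + 7\right) = 15 \cdot 3 = 45$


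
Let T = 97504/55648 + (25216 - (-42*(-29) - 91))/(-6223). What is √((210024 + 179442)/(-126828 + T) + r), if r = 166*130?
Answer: √10161860070295357256623397017/686264899603 ≈ 146.89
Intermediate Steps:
r = 21580
T = -22929290/10821797 (T = 97504*(1/55648) + (25216 - (1218 - 91))*(-1/6223) = 3047/1739 + (25216 - 1*1127)*(-1/6223) = 3047/1739 + (25216 - 1127)*(-1/6223) = 3047/1739 + 24089*(-1/6223) = 3047/1739 - 24089/6223 = -22929290/10821797 ≈ -2.1188)
√((210024 + 179442)/(-126828 + T) + r) = √((210024 + 179442)/(-126828 - 22929290/10821797) + 21580) = √(389466/(-1372529799206/10821797) + 21580) = √(389466*(-10821797/1372529799206) + 21580) = √(-2107360995201/686264899603 + 21580) = √(14807489172437539/686264899603) = √10161860070295357256623397017/686264899603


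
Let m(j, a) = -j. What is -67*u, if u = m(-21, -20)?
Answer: -1407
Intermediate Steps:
u = 21 (u = -1*(-21) = 21)
-67*u = -67*21 = -1407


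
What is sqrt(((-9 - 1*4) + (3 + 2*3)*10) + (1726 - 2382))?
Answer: I*sqrt(579) ≈ 24.062*I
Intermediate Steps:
sqrt(((-9 - 1*4) + (3 + 2*3)*10) + (1726 - 2382)) = sqrt(((-9 - 4) + (3 + 6)*10) - 656) = sqrt((-13 + 9*10) - 656) = sqrt((-13 + 90) - 656) = sqrt(77 - 656) = sqrt(-579) = I*sqrt(579)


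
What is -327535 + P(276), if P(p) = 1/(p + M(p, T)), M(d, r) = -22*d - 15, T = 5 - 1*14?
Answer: -1903305886/5811 ≈ -3.2754e+5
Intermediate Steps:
T = -9 (T = 5 - 14 = -9)
M(d, r) = -15 - 22*d
P(p) = 1/(-15 - 21*p) (P(p) = 1/(p + (-15 - 22*p)) = 1/(-15 - 21*p))
-327535 + P(276) = -327535 - 1/(15 + 21*276) = -327535 - 1/(15 + 5796) = -327535 - 1/5811 = -1903305886/5811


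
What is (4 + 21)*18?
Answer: 450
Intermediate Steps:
(4 + 21)*18 = 25*18 = 450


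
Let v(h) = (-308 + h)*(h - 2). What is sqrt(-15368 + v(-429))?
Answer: sqrt(302279) ≈ 549.80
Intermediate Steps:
v(h) = (-308 + h)*(-2 + h)
sqrt(-15368 + v(-429)) = sqrt(-15368 + (616 + (-429)**2 - 310*(-429))) = sqrt(-15368 + (616 + 184041 + 132990)) = sqrt(-15368 + 317647) = sqrt(302279)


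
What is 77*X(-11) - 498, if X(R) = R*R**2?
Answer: -102985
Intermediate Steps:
X(R) = R**3
77*X(-11) - 498 = 77*(-11)**3 - 498 = 77*(-1331) - 498 = -102487 - 498 = -102985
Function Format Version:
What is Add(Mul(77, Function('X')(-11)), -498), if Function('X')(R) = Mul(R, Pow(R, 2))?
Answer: -102985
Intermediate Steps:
Function('X')(R) = Pow(R, 3)
Add(Mul(77, Function('X')(-11)), -498) = Add(Mul(77, Pow(-11, 3)), -498) = Add(Mul(77, -1331), -498) = Add(-102487, -498) = -102985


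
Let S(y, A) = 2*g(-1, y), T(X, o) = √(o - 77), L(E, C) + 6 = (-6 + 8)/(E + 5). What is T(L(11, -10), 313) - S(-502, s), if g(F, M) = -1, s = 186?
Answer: 2 + 2*√59 ≈ 17.362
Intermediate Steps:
L(E, C) = -6 + 2/(5 + E) (L(E, C) = -6 + (-6 + 8)/(E + 5) = -6 + 2/(5 + E))
T(X, o) = √(-77 + o)
S(y, A) = -2 (S(y, A) = 2*(-1) = -2)
T(L(11, -10), 313) - S(-502, s) = √(-77 + 313) - 1*(-2) = √236 + 2 = 2*√59 + 2 = 2 + 2*√59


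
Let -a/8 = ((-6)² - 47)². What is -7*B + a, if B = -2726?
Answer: 18114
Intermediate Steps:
a = -968 (a = -8*((-6)² - 47)² = -8*(36 - 47)² = -8*(-11)² = -8*121 = -968)
-7*B + a = -7*(-2726) - 968 = 19082 - 968 = 18114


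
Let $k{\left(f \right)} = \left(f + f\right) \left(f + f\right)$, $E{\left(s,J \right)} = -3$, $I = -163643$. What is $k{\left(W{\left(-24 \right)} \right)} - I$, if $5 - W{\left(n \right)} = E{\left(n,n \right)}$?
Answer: $163899$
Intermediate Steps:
$W{\left(n \right)} = 8$ ($W{\left(n \right)} = 5 - -3 = 5 + 3 = 8$)
$k{\left(f \right)} = 4 f^{2}$ ($k{\left(f \right)} = 2 f 2 f = 4 f^{2}$)
$k{\left(W{\left(-24 \right)} \right)} - I = 4 \cdot 8^{2} - -163643 = 4 \cdot 64 + 163643 = 256 + 163643 = 163899$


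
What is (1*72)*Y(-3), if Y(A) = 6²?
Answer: 2592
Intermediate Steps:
Y(A) = 36
(1*72)*Y(-3) = (1*72)*36 = 72*36 = 2592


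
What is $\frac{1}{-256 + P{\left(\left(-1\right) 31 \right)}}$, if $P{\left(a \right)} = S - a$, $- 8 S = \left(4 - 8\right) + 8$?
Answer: $- \frac{2}{451} \approx -0.0044346$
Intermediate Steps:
$S = - \frac{1}{2}$ ($S = - \frac{\left(4 - 8\right) + 8}{8} = - \frac{-4 + 8}{8} = \left(- \frac{1}{8}\right) 4 = - \frac{1}{2} \approx -0.5$)
$P{\left(a \right)} = - \frac{1}{2} - a$
$\frac{1}{-256 + P{\left(\left(-1\right) 31 \right)}} = \frac{1}{-256 - \left(\frac{1}{2} - 31\right)} = \frac{1}{-256 - - \frac{61}{2}} = \frac{1}{-256 + \left(- \frac{1}{2} + 31\right)} = \frac{1}{-256 + \frac{61}{2}} = \frac{1}{- \frac{451}{2}} = - \frac{2}{451}$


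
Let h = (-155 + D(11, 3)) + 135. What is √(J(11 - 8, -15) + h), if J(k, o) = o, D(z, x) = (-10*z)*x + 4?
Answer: 19*I ≈ 19.0*I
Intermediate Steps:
D(z, x) = 4 - 10*x*z (D(z, x) = -10*x*z + 4 = 4 - 10*x*z)
h = -346 (h = (-155 + (4 - 10*3*11)) + 135 = (-155 + (4 - 330)) + 135 = (-155 - 326) + 135 = -481 + 135 = -346)
√(J(11 - 8, -15) + h) = √(-15 - 346) = √(-361) = 19*I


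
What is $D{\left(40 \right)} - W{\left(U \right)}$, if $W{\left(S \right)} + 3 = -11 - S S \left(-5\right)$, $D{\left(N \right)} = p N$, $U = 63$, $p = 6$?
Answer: $-19591$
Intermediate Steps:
$D{\left(N \right)} = 6 N$
$W{\left(S \right)} = -14 + 5 S^{2}$ ($W{\left(S \right)} = -3 - \left(11 + S S \left(-5\right)\right) = -3 - \left(11 + S^{2} \left(-5\right)\right) = -3 - \left(11 - 5 S^{2}\right) = -3 + \left(-11 + 5 S^{2}\right) = -14 + 5 S^{2}$)
$D{\left(40 \right)} - W{\left(U \right)} = 6 \cdot 40 - \left(-14 + 5 \cdot 63^{2}\right) = 240 - \left(-14 + 5 \cdot 3969\right) = 240 - \left(-14 + 19845\right) = 240 - 19831 = -19591$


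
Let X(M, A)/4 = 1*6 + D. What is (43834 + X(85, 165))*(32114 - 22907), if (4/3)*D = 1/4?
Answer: 1615230045/4 ≈ 4.0381e+8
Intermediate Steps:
D = 3/16 (D = (3/4)/4 = (3/4)*(1/4) = 3/16 ≈ 0.18750)
X(M, A) = 99/4 (X(M, A) = 4*(1*6 + 3/16) = 4*(6 + 3/16) = 4*(99/16) = 99/4)
(43834 + X(85, 165))*(32114 - 22907) = (43834 + 99/4)*(32114 - 22907) = (175435/4)*9207 = 1615230045/4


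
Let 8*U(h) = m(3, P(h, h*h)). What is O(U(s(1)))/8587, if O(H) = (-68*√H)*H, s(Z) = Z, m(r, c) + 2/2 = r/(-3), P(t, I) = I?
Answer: 17*I/17174 ≈ 0.00098987*I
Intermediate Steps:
m(r, c) = -1 - r/3 (m(r, c) = -1 + r/(-3) = -1 + r*(-⅓) = -1 - r/3)
U(h) = -¼ (U(h) = (-1 - ⅓*3)/8 = (-1 - 1)/8 = (⅛)*(-2) = -¼)
O(H) = -68*H^(3/2)
O(U(s(1)))/8587 = -(-17)*I/2/8587 = -(-17)*I/2*(1/8587) = (17*I/2)*(1/8587) = 17*I/17174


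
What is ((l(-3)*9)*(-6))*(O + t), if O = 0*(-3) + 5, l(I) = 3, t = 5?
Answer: -1620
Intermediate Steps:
O = 5 (O = 0 + 5 = 5)
((l(-3)*9)*(-6))*(O + t) = ((3*9)*(-6))*(5 + 5) = (27*(-6))*10 = -162*10 = -1620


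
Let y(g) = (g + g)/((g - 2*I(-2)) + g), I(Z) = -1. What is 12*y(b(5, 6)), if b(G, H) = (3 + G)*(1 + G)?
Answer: 576/49 ≈ 11.755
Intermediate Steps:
b(G, H) = (1 + G)*(3 + G)
y(g) = 2*g/(2 + 2*g) (y(g) = (g + g)/((g - 2*(-1)) + g) = (2*g)/((g + 2) + g) = (2*g)/((2 + g) + g) = (2*g)/(2 + 2*g) = 2*g/(2 + 2*g))
12*y(b(5, 6)) = 12*((3 + 5² + 4*5)/(1 + (3 + 5² + 4*5))) = 12*((3 + 25 + 20)/(1 + (3 + 25 + 20))) = 12*(48/(1 + 48)) = 12*(48/49) = 576/49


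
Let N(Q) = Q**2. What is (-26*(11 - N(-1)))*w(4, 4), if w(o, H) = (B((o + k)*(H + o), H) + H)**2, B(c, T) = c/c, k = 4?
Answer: -6500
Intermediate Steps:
B(c, T) = 1
w(o, H) = (1 + H)**2
(-26*(11 - N(-1)))*w(4, 4) = (-26*(11 - 1*(-1)**2))*(1 + 4)**2 = -26*(11 - 1*1)*5**2 = -26*(11 - 1)*25 = -26*10*25 = -260*25 = -6500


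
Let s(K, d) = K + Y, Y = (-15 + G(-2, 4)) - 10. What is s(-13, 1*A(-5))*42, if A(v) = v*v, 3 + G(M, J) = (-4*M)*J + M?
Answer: -462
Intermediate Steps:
G(M, J) = -3 + M - 4*J*M (G(M, J) = -3 + ((-4*M)*J + M) = -3 + (-4*J*M + M) = -3 + (M - 4*J*M) = -3 + M - 4*J*M)
A(v) = v²
Y = 2 (Y = (-15 + (-3 - 2 - 4*4*(-2))) - 10 = (-15 + (-3 - 2 + 32)) - 10 = (-15 + 27) - 10 = 12 - 10 = 2)
s(K, d) = 2 + K (s(K, d) = K + 2 = 2 + K)
s(-13, 1*A(-5))*42 = (2 - 13)*42 = -11*42 = -462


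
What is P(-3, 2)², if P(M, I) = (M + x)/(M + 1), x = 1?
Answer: 1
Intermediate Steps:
P(M, I) = 1 (P(M, I) = (M + 1)/(M + 1) = (1 + M)/(1 + M) = 1)
P(-3, 2)² = 1² = 1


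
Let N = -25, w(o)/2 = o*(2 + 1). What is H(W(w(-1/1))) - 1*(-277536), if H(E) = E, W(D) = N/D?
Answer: 1665241/6 ≈ 2.7754e+5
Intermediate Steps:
w(o) = 6*o (w(o) = 2*(o*(2 + 1)) = 2*(o*3) = 2*(3*o) = 6*o)
W(D) = -25/D
H(W(w(-1/1))) - 1*(-277536) = -25/(6*(-1/1)) - 1*(-277536) = -25/(6*(-1*1)) + 277536 = -25/(6*(-1)) + 277536 = -25/(-6) + 277536 = -25*(-1/6) + 277536 = 25/6 + 277536 = 1665241/6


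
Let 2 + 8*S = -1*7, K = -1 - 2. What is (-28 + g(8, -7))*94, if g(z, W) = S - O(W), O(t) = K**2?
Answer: -14335/4 ≈ -3583.8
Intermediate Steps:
K = -3
O(t) = 9 (O(t) = (-3)**2 = 9)
S = -9/8 (S = -1/4 + (-1*7)/8 = -1/4 + (1/8)*(-7) = -1/4 - 7/8 = -9/8 ≈ -1.1250)
g(z, W) = -81/8 (g(z, W) = -9/8 - 1*9 = -9/8 - 9 = -81/8)
(-28 + g(8, -7))*94 = (-28 - 81/8)*94 = -305/8*94 = -14335/4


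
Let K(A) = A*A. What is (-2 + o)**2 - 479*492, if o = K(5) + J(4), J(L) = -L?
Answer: -235307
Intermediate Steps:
K(A) = A**2
o = 21 (o = 5**2 - 1*4 = 25 - 4 = 21)
(-2 + o)**2 - 479*492 = (-2 + 21)**2 - 479*492 = 19**2 - 235668 = 361 - 235668 = -235307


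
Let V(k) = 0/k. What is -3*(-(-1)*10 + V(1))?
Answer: -30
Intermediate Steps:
V(k) = 0
-3*(-(-1)*10 + V(1)) = -3*(-(-1)*10 + 0) = -3*(-1*(-10) + 0) = -3*(10 + 0) = -3*10 = -30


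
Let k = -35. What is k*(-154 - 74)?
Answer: 7980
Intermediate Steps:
k*(-154 - 74) = -35*(-154 - 74) = -35*(-228) = 7980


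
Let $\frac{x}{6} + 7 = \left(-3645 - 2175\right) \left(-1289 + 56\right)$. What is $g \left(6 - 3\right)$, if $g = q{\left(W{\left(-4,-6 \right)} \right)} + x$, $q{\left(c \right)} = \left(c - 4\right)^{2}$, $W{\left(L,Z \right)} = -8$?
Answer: $129169386$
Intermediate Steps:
$q{\left(c \right)} = \left(-4 + c\right)^{2}$
$x = 43056318$ ($x = -42 + 6 \left(-3645 - 2175\right) \left(-1289 + 56\right) = -42 + 6 \left(\left(-5820\right) \left(-1233\right)\right) = -42 + 6 \cdot 7176060 = -42 + 43056360 = 43056318$)
$g = 43056462$ ($g = \left(-4 - 8\right)^{2} + 43056318 = \left(-12\right)^{2} + 43056318 = 144 + 43056318 = 43056462$)
$g \left(6 - 3\right) = 43056462 \left(6 - 3\right) = 43056462 \cdot 3 = 129169386$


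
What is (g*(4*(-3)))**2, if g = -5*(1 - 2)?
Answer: 3600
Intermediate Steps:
g = 5 (g = -5*(-1) = 5)
(g*(4*(-3)))**2 = (5*(4*(-3)))**2 = (5*(-12))**2 = (-60)**2 = 3600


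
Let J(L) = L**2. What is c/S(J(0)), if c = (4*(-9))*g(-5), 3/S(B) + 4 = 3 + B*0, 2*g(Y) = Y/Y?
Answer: 6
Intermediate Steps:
g(Y) = 1/2 (g(Y) = (Y/Y)/2 = (1/2)*1 = 1/2)
S(B) = -3 (S(B) = 3/(-4 + (3 + B*0)) = 3/(-4 + (3 + 0)) = 3/(-4 + 3) = 3/(-1) = 3*(-1) = -3)
c = -18 (c = (4*(-9))*(1/2) = -36*1/2 = -18)
c/S(J(0)) = -18/(-3) = -18*(-1/3) = 6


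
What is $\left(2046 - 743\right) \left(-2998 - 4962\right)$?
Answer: $-10371880$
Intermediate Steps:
$\left(2046 - 743\right) \left(-2998 - 4962\right) = 1303 \left(-7960\right) = -10371880$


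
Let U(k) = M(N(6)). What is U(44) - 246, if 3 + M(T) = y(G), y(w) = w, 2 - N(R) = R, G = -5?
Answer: -254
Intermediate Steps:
N(R) = 2 - R
M(T) = -8 (M(T) = -3 - 5 = -8)
U(k) = -8
U(44) - 246 = -8 - 246 = -254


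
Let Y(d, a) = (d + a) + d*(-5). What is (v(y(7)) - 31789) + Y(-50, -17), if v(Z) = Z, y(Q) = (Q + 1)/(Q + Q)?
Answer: -221238/7 ≈ -31605.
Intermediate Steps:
y(Q) = (1 + Q)/(2*Q) (y(Q) = (1 + Q)/((2*Q)) = (1 + Q)*(1/(2*Q)) = (1 + Q)/(2*Q))
Y(d, a) = a - 4*d (Y(d, a) = (a + d) - 5*d = a - 4*d)
(v(y(7)) - 31789) + Y(-50, -17) = ((1/2)*(1 + 7)/7 - 31789) + (-17 - 4*(-50)) = ((1/2)*(1/7)*8 - 31789) + (-17 + 200) = (4/7 - 31789) + 183 = -222519/7 + 183 = -221238/7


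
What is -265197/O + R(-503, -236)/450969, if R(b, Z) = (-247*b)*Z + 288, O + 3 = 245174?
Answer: -7308153506441/110564520699 ≈ -66.099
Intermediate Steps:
O = 245171 (O = -3 + 245174 = 245171)
R(b, Z) = 288 - 247*Z*b (R(b, Z) = -247*Z*b + 288 = 288 - 247*Z*b)
-265197/O + R(-503, -236)/450969 = -265197/245171 + (288 - 247*(-236)*(-503))/450969 = -265197*1/245171 + (288 - 29320876)*(1/450969) = -265197/245171 - 29320588*1/450969 = -265197/245171 - 29320588/450969 = -7308153506441/110564520699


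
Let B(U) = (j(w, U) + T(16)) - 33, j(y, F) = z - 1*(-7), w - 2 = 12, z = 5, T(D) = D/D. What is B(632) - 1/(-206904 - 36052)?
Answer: -4859119/242956 ≈ -20.000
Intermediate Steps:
T(D) = 1
w = 14 (w = 2 + 12 = 14)
j(y, F) = 12 (j(y, F) = 5 - 1*(-7) = 5 + 7 = 12)
B(U) = -20 (B(U) = (12 + 1) - 33 = 13 - 33 = -20)
B(632) - 1/(-206904 - 36052) = -20 - 1/(-206904 - 36052) = -20 - 1/(-242956) = -20 - 1*(-1/242956) = -20 + 1/242956 = -4859119/242956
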